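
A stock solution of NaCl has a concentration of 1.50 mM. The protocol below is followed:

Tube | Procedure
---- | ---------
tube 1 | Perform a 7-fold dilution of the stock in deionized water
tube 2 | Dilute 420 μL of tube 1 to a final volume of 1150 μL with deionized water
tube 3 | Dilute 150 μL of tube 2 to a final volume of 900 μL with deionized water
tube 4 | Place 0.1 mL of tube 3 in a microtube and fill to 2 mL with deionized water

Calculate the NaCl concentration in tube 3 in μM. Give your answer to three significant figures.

13.0 μM

Step 1: 7-fold → factor 7
Step 2: 420 μL brought to 1150 μL → factor 1150/420 = 2.7381
Step 3: 150 μL brought to 900 μL → factor 900/150 = 6
Dilution factor through tube 3 = 7 × 2.7381 × 6 = 115
[tube 3] = 1.50 mM / 115 = 0.01304 mM = 13.0 μM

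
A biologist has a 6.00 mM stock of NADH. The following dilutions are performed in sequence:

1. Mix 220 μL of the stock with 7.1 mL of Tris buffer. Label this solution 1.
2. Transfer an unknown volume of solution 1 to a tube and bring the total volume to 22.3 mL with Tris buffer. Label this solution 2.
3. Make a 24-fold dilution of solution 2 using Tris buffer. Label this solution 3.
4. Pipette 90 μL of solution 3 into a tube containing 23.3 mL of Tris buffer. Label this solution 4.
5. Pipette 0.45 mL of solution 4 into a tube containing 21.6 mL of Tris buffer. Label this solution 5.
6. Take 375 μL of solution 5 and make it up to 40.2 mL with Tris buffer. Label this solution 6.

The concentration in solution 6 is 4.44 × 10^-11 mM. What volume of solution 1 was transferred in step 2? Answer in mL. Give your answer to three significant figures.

Step 1: 220 μL + 7.1 mL = 7320 μL total → factor 7320/220 = 33.273
Step 2: v brought to 22.3 mL → factor = 22.3 mL/v
Step 3: 24-fold → factor 24
Step 4: 90 μL + 23.3 mL = 23390 μL total → factor 23390/90 = 259.89
Step 5: 0.45 mL + 21.6 mL = 22.05 mL total → factor 22.05/0.45 = 49
Step 6: 375 μL brought to 40.2 mL → factor 40200/375 = 107.2
Product of known-step factors = 1.0901 × 10^9
Overall factor = 6.00 mM / (4.44 × 10^-11 mM) = 1.3514 × 10^11
Step-2 factor = 1.3514 × 10^11 / 1.0901 × 10^9 = 123.96
v = 22.3 mL / 123.96 = 0.180 mL

0.180 mL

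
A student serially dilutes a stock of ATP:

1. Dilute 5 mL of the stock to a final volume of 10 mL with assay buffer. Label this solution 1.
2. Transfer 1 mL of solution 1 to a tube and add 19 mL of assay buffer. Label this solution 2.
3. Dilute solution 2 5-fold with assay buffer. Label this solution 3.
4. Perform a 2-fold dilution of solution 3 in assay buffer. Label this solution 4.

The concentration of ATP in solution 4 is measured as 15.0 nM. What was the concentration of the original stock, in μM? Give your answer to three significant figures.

6.00 μM

Step 1: 5 mL brought to 10 mL → factor 10/5 = 2
Step 2: 1 mL + 19 mL = 20 mL total → factor 20/1 = 20
Step 3: 5-fold → factor 5
Step 4: 2-fold → factor 2
Overall dilution factor = 2 × 20 × 5 × 2 = 400
Stock = 15.0 nM × 400 = 6000 nM = 6.00 μM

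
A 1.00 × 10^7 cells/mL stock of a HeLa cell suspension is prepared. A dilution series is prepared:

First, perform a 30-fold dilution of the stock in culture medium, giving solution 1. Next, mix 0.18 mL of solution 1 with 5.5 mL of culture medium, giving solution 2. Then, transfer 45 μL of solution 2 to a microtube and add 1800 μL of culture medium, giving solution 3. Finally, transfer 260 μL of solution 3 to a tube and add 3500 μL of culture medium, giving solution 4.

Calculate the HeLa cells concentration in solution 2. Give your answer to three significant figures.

Step 1: 30-fold → factor 30
Step 2: 0.18 mL + 5.5 mL = 5.68 mL total → factor 5.68/0.18 = 31.556
Dilution factor through solution 2 = 30 × 31.556 = 946.67
[solution 2] = 1.00 × 10^7 cells/mL / 946.67 = 1.06 × 10^4 cells/mL

1.06 × 10^4 cells/mL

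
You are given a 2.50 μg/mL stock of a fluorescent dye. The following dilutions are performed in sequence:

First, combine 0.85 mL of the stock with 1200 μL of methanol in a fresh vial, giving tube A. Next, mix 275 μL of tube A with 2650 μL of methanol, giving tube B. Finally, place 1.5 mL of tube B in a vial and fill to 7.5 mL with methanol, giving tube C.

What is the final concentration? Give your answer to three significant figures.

Step 1: 0.85 mL + 1200 μL = 2.05 mL total → factor 2.05/0.85 = 2.4118
Step 2: 275 μL + 2650 μL = 2925 μL total → factor 2925/275 = 10.636
Step 3: 1.5 mL brought to 7.5 mL → factor 7.5/1.5 = 5
Overall dilution factor = 2.4118 × 10.636 × 5 = 128.26
Final = 2.50 μg/mL / 128.26 = 0.0195 μg/mL

0.0195 μg/mL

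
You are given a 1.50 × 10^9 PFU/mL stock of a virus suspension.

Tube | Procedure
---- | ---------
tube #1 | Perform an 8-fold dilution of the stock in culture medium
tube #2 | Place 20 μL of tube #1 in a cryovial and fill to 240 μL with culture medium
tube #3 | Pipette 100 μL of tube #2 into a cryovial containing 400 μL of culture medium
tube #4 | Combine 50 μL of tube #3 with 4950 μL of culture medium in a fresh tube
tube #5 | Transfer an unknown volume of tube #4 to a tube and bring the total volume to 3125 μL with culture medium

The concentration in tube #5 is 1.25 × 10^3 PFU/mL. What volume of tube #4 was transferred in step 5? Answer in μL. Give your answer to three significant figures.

Step 1: 8-fold → factor 8
Step 2: 20 μL brought to 240 μL → factor 240/20 = 12
Step 3: 100 μL + 400 μL = 500 μL total → factor 500/100 = 5
Step 4: 50 μL + 4950 μL = 5000 μL total → factor 5000/50 = 100
Step 5: v brought to 3125 μL → factor = 3125 μL/v
Product of known-step factors = 48000
Overall factor = 1.50 × 10^9 PFU/mL / (1.25 × 10^3 PFU/mL) = 1.2 × 10^6
Step-5 factor = 1.2 × 10^6 / 48000 = 25
v = 3125 μL / 25 = 125 μL

125 μL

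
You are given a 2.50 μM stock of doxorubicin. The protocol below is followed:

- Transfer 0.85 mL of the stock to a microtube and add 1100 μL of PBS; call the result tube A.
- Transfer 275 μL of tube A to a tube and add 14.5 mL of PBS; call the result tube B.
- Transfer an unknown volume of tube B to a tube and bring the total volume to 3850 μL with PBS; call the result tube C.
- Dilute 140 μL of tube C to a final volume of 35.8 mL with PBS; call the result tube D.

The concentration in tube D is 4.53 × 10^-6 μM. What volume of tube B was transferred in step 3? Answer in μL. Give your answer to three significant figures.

Step 1: 0.85 mL + 1100 μL = 1.95 mL total → factor 1.95/0.85 = 2.2941
Step 2: 275 μL + 14.5 mL = 14775 μL total → factor 14775/275 = 53.727
Step 3: v brought to 3850 μL → factor = 3850 μL/v
Step 4: 140 μL brought to 35.8 mL → factor 35800/140 = 255.71
Product of known-step factors = 31518
Overall factor = 2.50 μM / (4.53 × 10^-6 μM) = 5.5188 × 10^5
Step-3 factor = 5.5188 × 10^5 / 31518 = 17.51
v = 3850 μL / 17.51 = 220 μL

220 μL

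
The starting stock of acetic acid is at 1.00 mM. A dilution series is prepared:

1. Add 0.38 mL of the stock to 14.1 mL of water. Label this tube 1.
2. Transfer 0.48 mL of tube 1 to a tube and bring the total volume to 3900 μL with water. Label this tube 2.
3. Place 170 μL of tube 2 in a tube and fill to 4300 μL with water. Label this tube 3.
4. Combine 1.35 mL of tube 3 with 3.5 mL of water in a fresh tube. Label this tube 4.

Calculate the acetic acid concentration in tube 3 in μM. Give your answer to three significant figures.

Step 1: 0.38 mL + 14.1 mL = 14.48 mL total → factor 14.48/0.38 = 38.105
Step 2: 0.48 mL brought to 3900 μL → factor 3.9/0.48 = 8.125
Step 3: 170 μL brought to 4300 μL → factor 4300/170 = 25.294
Dilution factor through tube 3 = 38.105 × 8.125 × 25.294 = 7831.2
[tube 3] = 1.00 mM / 7831.2 = 0.0001277 mM = 0.128 μM

0.128 μM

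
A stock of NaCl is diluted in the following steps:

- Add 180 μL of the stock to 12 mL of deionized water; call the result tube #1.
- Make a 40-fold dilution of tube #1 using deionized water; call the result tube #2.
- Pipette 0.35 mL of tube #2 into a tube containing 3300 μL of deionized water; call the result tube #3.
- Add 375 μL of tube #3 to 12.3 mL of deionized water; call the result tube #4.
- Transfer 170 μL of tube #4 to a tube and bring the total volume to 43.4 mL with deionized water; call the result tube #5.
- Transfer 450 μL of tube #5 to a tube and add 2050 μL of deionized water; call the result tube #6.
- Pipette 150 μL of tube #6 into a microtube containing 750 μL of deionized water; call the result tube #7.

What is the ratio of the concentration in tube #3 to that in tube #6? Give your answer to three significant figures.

Step 1: 180 μL + 12 mL = 12180 μL total → factor 12180/180 = 67.667
Step 2: 40-fold → factor 40
Step 3: 0.35 mL + 3300 μL = 3.65 mL total → factor 3.65/0.35 = 10.429
Step 4: 375 μL + 12.3 mL = 12675 μL total → factor 12675/375 = 33.8
Step 5: 170 μL brought to 43.4 mL → factor 43400/170 = 255.29
Step 6: 450 μL + 2050 μL = 2500 μL total → factor 2500/450 = 5.5556
Dilution factor to tube #3 = 28227; to tube #6 = 1.3531 × 10^9
[tube #3]/[tube #6] = (factor to tube #6)/(factor to tube #3) = 1.3531 × 10^9/28227 = 4.79 × 10^4

4.79 × 10^4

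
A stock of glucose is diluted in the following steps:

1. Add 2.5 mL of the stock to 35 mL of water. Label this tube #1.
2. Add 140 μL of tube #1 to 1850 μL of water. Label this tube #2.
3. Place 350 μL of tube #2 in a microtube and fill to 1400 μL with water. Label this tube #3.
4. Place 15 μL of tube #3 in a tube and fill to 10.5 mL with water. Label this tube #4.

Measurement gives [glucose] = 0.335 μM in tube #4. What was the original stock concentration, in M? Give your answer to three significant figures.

0.200 M

Step 1: 2.5 mL + 35 mL = 37.5 mL total → factor 37.5/2.5 = 15
Step 2: 140 μL + 1850 μL = 1990 μL total → factor 1990/140 = 14.214
Step 3: 350 μL brought to 1400 μL → factor 1400/350 = 4
Step 4: 15 μL brought to 10.5 mL → factor 10500/15 = 700
Overall dilution factor = 15 × 14.214 × 4 × 700 = 5.97 × 10^5
Stock = 0.335 μM × 5.97 × 10^5 = 2.000 × 10^5 μM = 0.200 M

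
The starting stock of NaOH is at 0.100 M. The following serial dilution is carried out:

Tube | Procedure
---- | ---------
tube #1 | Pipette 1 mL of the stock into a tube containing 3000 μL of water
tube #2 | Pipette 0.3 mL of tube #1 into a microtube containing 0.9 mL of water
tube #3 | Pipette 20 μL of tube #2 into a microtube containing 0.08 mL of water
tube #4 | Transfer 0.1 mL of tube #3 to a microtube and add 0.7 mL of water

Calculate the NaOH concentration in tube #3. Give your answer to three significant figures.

0.00125 M

Step 1: 1 mL + 3000 μL = 4 mL total → factor 4/1 = 4
Step 2: 0.3 mL + 0.9 mL = 1.2 mL total → factor 1.2/0.3 = 4
Step 3: 20 μL + 0.08 mL = 100 μL total → factor 100/20 = 5
Dilution factor through tube #3 = 4 × 4 × 5 = 80
[tube #3] = 0.100 M / 80 = 0.00125 M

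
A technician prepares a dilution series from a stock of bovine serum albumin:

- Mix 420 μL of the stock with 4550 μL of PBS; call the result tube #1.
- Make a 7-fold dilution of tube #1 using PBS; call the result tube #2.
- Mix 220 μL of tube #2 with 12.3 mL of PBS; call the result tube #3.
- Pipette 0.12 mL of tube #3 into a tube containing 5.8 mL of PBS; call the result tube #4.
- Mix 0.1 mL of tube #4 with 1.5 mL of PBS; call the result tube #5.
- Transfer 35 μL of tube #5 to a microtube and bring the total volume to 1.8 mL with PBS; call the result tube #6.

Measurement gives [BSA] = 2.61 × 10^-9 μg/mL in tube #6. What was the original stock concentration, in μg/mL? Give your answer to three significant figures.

Step 1: 420 μL + 4550 μL = 4970 μL total → factor 4970/420 = 11.833
Step 2: 7-fold → factor 7
Step 3: 220 μL + 12.3 mL = 12520 μL total → factor 12520/220 = 56.909
Step 4: 0.12 mL + 5.8 mL = 5.92 mL total → factor 5.92/0.12 = 49.333
Step 5: 0.1 mL + 1.5 mL = 1.6 mL total → factor 1.6/0.1 = 16
Step 6: 35 μL brought to 1.8 mL → factor 1800/35 = 51.429
Overall dilution factor = 11.833 × 7 × 56.909 × 49.333 × 16 × 51.429 = 1.9136 × 10^8
Stock = 2.61 × 10^-9 μg/mL × 1.9136 × 10^8 = 0.499 μg/mL

0.499 μg/mL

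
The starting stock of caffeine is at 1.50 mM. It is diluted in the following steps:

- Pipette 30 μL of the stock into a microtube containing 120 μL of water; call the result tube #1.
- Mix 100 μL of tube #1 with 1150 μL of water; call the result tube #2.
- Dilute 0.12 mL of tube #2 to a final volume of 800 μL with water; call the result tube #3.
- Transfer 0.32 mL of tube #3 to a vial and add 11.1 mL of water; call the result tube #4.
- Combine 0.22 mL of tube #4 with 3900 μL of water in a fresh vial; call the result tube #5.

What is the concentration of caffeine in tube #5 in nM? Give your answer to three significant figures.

5.39 nM

Step 1: 30 μL + 120 μL = 150 μL total → factor 150/30 = 5
Step 2: 100 μL + 1150 μL = 1250 μL total → factor 1250/100 = 12.5
Step 3: 0.12 mL brought to 800 μL → factor 0.8/0.12 = 6.6667
Step 4: 0.32 mL + 11.1 mL = 11.42 mL total → factor 11.42/0.32 = 35.688
Step 5: 0.22 mL + 3900 μL = 4.12 mL total → factor 4.12/0.22 = 18.727
Overall dilution factor = 5 × 12.5 × 6.6667 × 35.688 × 18.727 = 2.7847 × 10^5
Final = 1.50 mM / 2.7847 × 10^5 = 5.387 × 10^-6 mM = 5.39 nM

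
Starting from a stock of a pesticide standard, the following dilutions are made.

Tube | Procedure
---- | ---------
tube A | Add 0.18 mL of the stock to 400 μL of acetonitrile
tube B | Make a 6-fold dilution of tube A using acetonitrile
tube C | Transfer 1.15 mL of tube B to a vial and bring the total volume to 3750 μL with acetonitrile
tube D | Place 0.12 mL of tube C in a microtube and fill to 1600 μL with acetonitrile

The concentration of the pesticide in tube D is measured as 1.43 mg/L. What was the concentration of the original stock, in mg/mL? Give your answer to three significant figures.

Step 1: 0.18 mL + 400 μL = 0.58 mL total → factor 0.58/0.18 = 3.2222
Step 2: 6-fold → factor 6
Step 3: 1.15 mL brought to 3750 μL → factor 3.75/1.15 = 3.2609
Step 4: 0.12 mL brought to 1600 μL → factor 1.6/0.12 = 13.333
Overall dilution factor = 3.2222 × 6 × 3.2609 × 13.333 = 840.58
Stock = 1.43 mg/L × 840.58 = 1202 mg/L = 1.20 mg/mL

1.20 mg/mL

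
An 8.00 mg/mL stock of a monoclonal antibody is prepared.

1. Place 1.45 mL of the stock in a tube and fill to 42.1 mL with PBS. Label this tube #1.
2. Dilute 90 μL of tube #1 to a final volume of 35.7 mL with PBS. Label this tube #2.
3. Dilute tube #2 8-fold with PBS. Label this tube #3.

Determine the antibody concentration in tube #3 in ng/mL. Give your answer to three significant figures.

Step 1: 1.45 mL brought to 42.1 mL → factor 42.1/1.45 = 29.034
Step 2: 90 μL brought to 35.7 mL → factor 35700/90 = 396.67
Step 3: 8-fold → factor 8
Overall dilution factor = 29.034 × 396.67 × 8 = 92136
Final = 8.00 mg/mL / 92136 = 8.683 × 10^-5 mg/mL = 86.8 ng/mL

86.8 ng/mL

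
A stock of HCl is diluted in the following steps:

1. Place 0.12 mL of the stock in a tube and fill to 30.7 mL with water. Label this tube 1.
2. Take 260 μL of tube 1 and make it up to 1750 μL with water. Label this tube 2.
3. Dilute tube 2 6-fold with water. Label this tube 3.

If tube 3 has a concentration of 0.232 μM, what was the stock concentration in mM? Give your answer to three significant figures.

2.40 mM

Step 1: 0.12 mL brought to 30.7 mL → factor 30.7/0.12 = 255.83
Step 2: 260 μL brought to 1750 μL → factor 1750/260 = 6.7308
Step 3: 6-fold → factor 6
Overall dilution factor = 255.83 × 6.7308 × 6 = 10332
Stock = 0.232 μM × 10332 = 2397 μM = 2.40 mM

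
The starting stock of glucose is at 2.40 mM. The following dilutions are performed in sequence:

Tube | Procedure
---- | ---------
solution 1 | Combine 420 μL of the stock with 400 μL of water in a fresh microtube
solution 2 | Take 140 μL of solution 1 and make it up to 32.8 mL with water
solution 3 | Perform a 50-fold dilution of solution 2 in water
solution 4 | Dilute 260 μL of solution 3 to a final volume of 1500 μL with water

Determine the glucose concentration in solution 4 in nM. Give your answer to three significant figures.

18.2 nM

Step 1: 420 μL + 400 μL = 820 μL total → factor 820/420 = 1.9524
Step 2: 140 μL brought to 32.8 mL → factor 32800/140 = 234.29
Step 3: 50-fold → factor 50
Step 4: 260 μL brought to 1500 μL → factor 1500/260 = 5.7692
Overall dilution factor = 1.9524 × 234.29 × 50 × 5.7692 = 1.3195 × 10^5
Final = 2.40 mM / 1.3195 × 10^5 = 1.819 × 10^-5 mM = 18.2 nM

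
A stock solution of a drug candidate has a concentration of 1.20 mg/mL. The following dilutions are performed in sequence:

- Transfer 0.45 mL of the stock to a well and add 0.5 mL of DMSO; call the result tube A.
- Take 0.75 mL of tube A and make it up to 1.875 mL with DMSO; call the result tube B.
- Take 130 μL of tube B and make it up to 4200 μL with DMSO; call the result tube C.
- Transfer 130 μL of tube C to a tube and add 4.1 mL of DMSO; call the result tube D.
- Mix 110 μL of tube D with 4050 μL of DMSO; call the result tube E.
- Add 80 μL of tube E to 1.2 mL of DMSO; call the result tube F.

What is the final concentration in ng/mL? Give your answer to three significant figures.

0.357 ng/mL

Step 1: 0.45 mL + 0.5 mL = 0.95 mL total → factor 0.95/0.45 = 2.1111
Step 2: 0.75 mL brought to 1.875 mL → factor 1.875/0.75 = 2.5
Step 3: 130 μL brought to 4200 μL → factor 4200/130 = 32.308
Step 4: 130 μL + 4.1 mL = 4230 μL total → factor 4230/130 = 32.538
Step 5: 110 μL + 4050 μL = 4160 μL total → factor 4160/110 = 37.818
Step 6: 80 μL + 1.2 mL = 1280 μL total → factor 1280/80 = 16
Overall dilution factor = 2.1111 × 2.5 × 32.308 × 32.538 × 37.818 × 16 = 3.3572 × 10^6
Final = 1.20 mg/mL / 3.3572 × 10^6 = 3.574 × 10^-7 mg/mL = 0.357 ng/mL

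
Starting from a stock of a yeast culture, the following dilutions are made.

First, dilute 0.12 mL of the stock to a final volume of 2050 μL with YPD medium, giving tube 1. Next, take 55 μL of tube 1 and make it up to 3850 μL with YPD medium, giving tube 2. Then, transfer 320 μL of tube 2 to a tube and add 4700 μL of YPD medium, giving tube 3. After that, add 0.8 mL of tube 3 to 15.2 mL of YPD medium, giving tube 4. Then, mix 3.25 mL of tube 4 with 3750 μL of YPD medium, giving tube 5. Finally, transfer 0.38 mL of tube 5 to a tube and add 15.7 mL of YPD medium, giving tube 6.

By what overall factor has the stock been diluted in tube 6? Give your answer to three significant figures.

Step 1: 0.12 mL brought to 2050 μL → factor 2.05/0.12 = 17.083
Step 2: 55 μL brought to 3850 μL → factor 3850/55 = 70
Step 3: 320 μL + 4700 μL = 5020 μL total → factor 5020/320 = 15.688
Step 4: 0.8 mL + 15.2 mL = 16 mL total → factor 16/0.8 = 20
Step 5: 3.25 mL + 3750 μL = 7 mL total → factor 7/3.25 = 2.1538
Step 6: 0.38 mL + 15.7 mL = 16.08 mL total → factor 16.08/0.38 = 42.316
Overall dilution factor = 17.083 × 70 × 15.688 × 20 × 2.1538 × 42.316 = 3.4196 × 10^7

3.42 × 10^7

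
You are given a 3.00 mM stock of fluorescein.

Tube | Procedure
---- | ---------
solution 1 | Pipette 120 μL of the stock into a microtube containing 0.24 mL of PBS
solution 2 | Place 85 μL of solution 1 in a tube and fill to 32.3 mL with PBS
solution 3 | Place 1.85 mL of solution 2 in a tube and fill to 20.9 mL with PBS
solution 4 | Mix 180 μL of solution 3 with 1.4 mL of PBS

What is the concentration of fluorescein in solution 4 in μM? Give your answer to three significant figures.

Step 1: 120 μL + 0.24 mL = 360 μL total → factor 360/120 = 3
Step 2: 85 μL brought to 32.3 mL → factor 32300/85 = 380
Step 3: 1.85 mL brought to 20.9 mL → factor 20.9/1.85 = 11.297
Step 4: 180 μL + 1.4 mL = 1580 μL total → factor 1580/180 = 8.7778
Overall dilution factor = 3 × 380 × 11.297 × 8.7778 = 1.1305 × 10^5
Final = 3.00 mM / 1.1305 × 10^5 = 2.654 × 10^-5 mM = 0.0265 μM

0.0265 μM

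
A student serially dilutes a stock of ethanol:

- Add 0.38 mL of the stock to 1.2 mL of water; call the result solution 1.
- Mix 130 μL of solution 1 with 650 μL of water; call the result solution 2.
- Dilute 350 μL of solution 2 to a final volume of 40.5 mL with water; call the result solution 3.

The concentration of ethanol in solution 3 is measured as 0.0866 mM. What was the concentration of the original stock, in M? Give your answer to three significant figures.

0.250 M

Step 1: 0.38 mL + 1.2 mL = 1.58 mL total → factor 1.58/0.38 = 4.1579
Step 2: 130 μL + 650 μL = 780 μL total → factor 780/130 = 6
Step 3: 350 μL brought to 40.5 mL → factor 40500/350 = 115.71
Overall dilution factor = 4.1579 × 6 × 115.71 = 2886.8
Stock = 0.0866 mM × 2886.8 = 250.0 mM = 0.250 M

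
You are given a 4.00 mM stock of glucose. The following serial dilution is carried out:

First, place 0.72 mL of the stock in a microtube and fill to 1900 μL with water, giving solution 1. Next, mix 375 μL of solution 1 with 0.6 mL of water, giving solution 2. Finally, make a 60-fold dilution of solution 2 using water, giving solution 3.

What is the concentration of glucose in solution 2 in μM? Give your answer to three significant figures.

583 μM

Step 1: 0.72 mL brought to 1900 μL → factor 1.9/0.72 = 2.6389
Step 2: 375 μL + 0.6 mL = 975 μL total → factor 975/375 = 2.6
Dilution factor through solution 2 = 2.6389 × 2.6 = 6.8611
[solution 2] = 4.00 mM / 6.8611 = 0.5830 mM = 583 μM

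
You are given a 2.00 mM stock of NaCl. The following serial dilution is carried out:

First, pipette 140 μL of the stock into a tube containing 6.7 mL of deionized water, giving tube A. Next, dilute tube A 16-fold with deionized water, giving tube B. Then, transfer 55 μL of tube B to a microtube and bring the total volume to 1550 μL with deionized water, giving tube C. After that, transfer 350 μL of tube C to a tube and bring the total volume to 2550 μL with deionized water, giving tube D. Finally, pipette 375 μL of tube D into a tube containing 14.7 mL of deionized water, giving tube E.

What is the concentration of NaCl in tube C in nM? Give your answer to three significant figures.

90.8 nM

Step 1: 140 μL + 6.7 mL = 6840 μL total → factor 6840/140 = 48.857
Step 2: 16-fold → factor 16
Step 3: 55 μL brought to 1550 μL → factor 1550/55 = 28.182
Dilution factor through tube C = 48.857 × 16 × 28.182 = 22030
[tube C] = 2.00 mM / 22030 = 9.078 × 10^-5 mM = 90.8 nM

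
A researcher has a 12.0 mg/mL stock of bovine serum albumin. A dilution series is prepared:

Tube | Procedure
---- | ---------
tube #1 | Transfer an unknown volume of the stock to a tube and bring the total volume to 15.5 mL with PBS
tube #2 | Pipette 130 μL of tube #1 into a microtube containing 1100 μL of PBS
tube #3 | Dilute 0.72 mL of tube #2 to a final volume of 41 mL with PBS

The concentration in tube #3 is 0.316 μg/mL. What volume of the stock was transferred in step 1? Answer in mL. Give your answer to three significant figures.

Step 1: v brought to 15.5 mL → factor = 15.5 mL/v
Step 2: 130 μL + 1100 μL = 1230 μL total → factor 1230/130 = 9.4615
Step 3: 0.72 mL brought to 41 mL → factor 41/0.72 = 56.944
Product of known-step factors = 538.78
Overall factor = 12.0 mg/mL / (0.316 μg/mL) = 37975
Step-1 factor = 37975 / 538.78 = 70.482
v = 15.5 mL / 70.482 = 0.220 mL

0.220 mL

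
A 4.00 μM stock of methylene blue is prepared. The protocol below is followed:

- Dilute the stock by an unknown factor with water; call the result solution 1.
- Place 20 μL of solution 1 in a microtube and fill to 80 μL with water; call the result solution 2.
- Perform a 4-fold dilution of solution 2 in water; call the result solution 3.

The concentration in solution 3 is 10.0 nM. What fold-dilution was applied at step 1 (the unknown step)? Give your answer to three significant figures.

Step 1: unknown factor x
Step 2: 20 μL brought to 80 μL → factor 80/20 = 4
Step 3: 4-fold → factor 4
Product of known-step factors = 16
Overall factor = 4.00 μM / (10.0 nM) = 400
x = 400 / 16 = 25.0

25.0-fold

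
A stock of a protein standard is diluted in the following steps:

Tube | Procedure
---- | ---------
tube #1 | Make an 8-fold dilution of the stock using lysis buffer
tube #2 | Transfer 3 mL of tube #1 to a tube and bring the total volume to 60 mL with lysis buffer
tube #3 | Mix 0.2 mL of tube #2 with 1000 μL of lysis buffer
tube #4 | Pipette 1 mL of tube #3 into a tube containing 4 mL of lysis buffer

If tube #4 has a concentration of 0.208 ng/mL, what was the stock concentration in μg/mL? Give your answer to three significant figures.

Step 1: 8-fold → factor 8
Step 2: 3 mL brought to 60 mL → factor 60/3 = 20
Step 3: 0.2 mL + 1000 μL = 1.2 mL total → factor 1.2/0.2 = 6
Step 4: 1 mL + 4 mL = 5 mL total → factor 5/1 = 5
Overall dilution factor = 8 × 20 × 6 × 5 = 4800
Stock = 0.208 ng/mL × 4800 = 998.4 ng/mL = 0.998 μg/mL

0.998 μg/mL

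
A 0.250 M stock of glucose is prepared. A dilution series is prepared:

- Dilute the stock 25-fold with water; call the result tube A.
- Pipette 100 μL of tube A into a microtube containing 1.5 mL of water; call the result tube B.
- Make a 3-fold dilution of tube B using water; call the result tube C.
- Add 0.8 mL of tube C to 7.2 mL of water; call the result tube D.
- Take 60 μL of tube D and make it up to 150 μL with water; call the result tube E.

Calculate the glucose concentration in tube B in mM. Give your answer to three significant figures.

0.625 mM

Step 1: 25-fold → factor 25
Step 2: 100 μL + 1.5 mL = 1600 μL total → factor 1600/100 = 16
Dilution factor through tube B = 25 × 16 = 400
[tube B] = 0.250 M / 400 = 0.0006250 M = 0.625 mM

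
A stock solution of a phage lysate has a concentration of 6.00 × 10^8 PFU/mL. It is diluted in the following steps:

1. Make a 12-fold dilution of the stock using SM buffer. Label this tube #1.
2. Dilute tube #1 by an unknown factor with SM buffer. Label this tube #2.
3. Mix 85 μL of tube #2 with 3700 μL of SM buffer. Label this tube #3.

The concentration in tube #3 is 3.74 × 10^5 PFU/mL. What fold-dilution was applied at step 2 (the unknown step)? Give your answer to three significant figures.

Step 1: 12-fold → factor 12
Step 2: unknown factor x
Step 3: 85 μL + 3700 μL = 3785 μL total → factor 3785/85 = 44.529
Product of known-step factors = 534.35
Overall factor = 6.00 × 10^8 PFU/mL / (3.74 × 10^5 PFU/mL) = 1604.3
x = 1604.3 / 534.35 = 3.00

3.00-fold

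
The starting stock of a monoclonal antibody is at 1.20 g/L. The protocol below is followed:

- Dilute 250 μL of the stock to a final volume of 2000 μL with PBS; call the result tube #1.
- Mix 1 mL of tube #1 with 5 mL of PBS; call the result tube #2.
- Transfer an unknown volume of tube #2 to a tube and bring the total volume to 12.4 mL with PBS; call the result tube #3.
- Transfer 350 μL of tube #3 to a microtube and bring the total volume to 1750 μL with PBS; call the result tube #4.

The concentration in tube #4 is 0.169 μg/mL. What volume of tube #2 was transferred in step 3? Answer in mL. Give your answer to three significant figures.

0.419 mL

Step 1: 250 μL brought to 2000 μL → factor 2000/250 = 8
Step 2: 1 mL + 5 mL = 6 mL total → factor 6/1 = 6
Step 3: v brought to 12.4 mL → factor = 12.4 mL/v
Step 4: 350 μL brought to 1750 μL → factor 1750/350 = 5
Product of known-step factors = 240
Overall factor = 1.20 g/L / (0.169 μg/mL) = 7100.6
Step-3 factor = 7100.6 / 240 = 29.586
v = 12.4 mL / 29.586 = 0.419 mL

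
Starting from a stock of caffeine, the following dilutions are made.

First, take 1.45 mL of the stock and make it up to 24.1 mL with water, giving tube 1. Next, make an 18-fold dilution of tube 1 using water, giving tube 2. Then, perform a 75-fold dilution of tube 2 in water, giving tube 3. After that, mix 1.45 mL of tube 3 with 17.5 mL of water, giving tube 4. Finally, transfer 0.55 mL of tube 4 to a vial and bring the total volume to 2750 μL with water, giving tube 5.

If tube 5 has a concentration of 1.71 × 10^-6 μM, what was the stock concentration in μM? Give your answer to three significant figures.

Step 1: 1.45 mL brought to 24.1 mL → factor 24.1/1.45 = 16.621
Step 2: 18-fold → factor 18
Step 3: 75-fold → factor 75
Step 4: 1.45 mL + 17.5 mL = 18.95 mL total → factor 18.95/1.45 = 13.069
Step 5: 0.55 mL brought to 2750 μL → factor 2.75/0.55 = 5
Overall dilution factor = 16.621 × 18 × 75 × 13.069 × 5 = 1.4662 × 10^6
Stock = 1.71 × 10^-6 μM × 1.4662 × 10^6 = 2.51 μM

2.51 μM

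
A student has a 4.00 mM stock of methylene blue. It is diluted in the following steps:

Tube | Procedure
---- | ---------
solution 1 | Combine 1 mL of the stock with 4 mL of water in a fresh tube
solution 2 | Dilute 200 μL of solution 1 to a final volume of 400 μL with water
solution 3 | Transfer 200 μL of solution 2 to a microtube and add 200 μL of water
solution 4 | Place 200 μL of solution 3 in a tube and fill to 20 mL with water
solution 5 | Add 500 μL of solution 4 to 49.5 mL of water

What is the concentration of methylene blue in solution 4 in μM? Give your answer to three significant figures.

Step 1: 1 mL + 4 mL = 5 mL total → factor 5/1 = 5
Step 2: 200 μL brought to 400 μL → factor 400/200 = 2
Step 3: 200 μL + 200 μL = 400 μL total → factor 400/200 = 2
Step 4: 200 μL brought to 20 mL → factor 20000/200 = 100
Dilution factor through solution 4 = 5 × 2 × 2 × 100 = 2000
[solution 4] = 4.00 mM / 2000 = 0.002000 mM = 2.00 μM

2.00 μM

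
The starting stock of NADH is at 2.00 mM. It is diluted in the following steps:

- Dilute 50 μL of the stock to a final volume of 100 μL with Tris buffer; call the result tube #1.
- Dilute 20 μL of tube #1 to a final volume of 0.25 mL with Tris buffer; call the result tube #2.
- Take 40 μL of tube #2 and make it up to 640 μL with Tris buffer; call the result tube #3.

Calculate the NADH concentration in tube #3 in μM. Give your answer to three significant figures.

Step 1: 50 μL brought to 100 μL → factor 100/50 = 2
Step 2: 20 μL brought to 0.25 mL → factor 250/20 = 12.5
Step 3: 40 μL brought to 640 μL → factor 640/40 = 16
Dilution factor through tube #3 = 2 × 12.5 × 16 = 400
[tube #3] = 2.00 mM / 400 = 0.005000 mM = 5.00 μM

5.00 μM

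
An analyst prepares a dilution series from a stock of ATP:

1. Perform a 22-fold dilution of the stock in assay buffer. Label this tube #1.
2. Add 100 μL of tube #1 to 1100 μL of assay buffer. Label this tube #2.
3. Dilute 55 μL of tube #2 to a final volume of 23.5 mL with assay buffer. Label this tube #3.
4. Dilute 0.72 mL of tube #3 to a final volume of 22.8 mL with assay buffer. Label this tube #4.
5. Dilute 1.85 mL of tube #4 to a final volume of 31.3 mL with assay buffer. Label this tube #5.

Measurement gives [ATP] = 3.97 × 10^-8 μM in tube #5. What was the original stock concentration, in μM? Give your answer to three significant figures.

2.40 μM

Step 1: 22-fold → factor 22
Step 2: 100 μL + 1100 μL = 1200 μL total → factor 1200/100 = 12
Step 3: 55 μL brought to 23.5 mL → factor 23500/55 = 427.27
Step 4: 0.72 mL brought to 22.8 mL → factor 22.8/0.72 = 31.667
Step 5: 1.85 mL brought to 31.3 mL → factor 31.3/1.85 = 16.919
Overall dilution factor = 22 × 12 × 427.27 × 31.667 × 16.919 = 6.0434 × 10^7
Stock = 3.97 × 10^-8 μM × 6.0434 × 10^7 = 2.40 μM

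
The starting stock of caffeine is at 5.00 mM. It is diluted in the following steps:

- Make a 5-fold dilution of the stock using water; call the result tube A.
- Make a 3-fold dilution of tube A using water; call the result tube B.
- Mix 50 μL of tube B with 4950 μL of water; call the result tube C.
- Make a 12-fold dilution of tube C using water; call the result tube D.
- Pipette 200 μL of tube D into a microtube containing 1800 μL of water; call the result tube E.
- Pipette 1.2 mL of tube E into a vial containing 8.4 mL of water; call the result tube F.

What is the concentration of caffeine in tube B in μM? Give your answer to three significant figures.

333 μM

Step 1: 5-fold → factor 5
Step 2: 3-fold → factor 3
Dilution factor through tube B = 5 × 3 = 15
[tube B] = 5.00 mM / 15 = 0.3333 mM = 333 μM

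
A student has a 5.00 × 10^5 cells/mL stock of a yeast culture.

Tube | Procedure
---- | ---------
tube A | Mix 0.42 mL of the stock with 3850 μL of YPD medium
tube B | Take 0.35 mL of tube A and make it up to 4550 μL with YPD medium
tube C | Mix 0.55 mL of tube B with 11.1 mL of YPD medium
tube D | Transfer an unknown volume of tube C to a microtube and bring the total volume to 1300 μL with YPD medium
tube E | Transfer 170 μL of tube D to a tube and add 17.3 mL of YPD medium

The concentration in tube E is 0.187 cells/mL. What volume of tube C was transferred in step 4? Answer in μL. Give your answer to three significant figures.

Step 1: 0.42 mL + 3850 μL = 4.27 mL total → factor 4.27/0.42 = 10.167
Step 2: 0.35 mL brought to 4550 μL → factor 4.55/0.35 = 13
Step 3: 0.55 mL + 11.1 mL = 11.65 mL total → factor 11.65/0.55 = 21.182
Step 4: v brought to 1300 μL → factor = 1300 μL/v
Step 5: 170 μL + 17.3 mL = 17470 μL total → factor 17470/170 = 102.76
Product of known-step factors = 2.8769 × 10^5
Overall factor = 5.00 × 10^5 cells/mL / (0.187 cells/mL) = 2.6738 × 10^6
Step-4 factor = 2.6738 × 10^6 / 2.8769 × 10^5 = 9.2939
v = 1300 μL / 9.2939 = 140 μL

140 μL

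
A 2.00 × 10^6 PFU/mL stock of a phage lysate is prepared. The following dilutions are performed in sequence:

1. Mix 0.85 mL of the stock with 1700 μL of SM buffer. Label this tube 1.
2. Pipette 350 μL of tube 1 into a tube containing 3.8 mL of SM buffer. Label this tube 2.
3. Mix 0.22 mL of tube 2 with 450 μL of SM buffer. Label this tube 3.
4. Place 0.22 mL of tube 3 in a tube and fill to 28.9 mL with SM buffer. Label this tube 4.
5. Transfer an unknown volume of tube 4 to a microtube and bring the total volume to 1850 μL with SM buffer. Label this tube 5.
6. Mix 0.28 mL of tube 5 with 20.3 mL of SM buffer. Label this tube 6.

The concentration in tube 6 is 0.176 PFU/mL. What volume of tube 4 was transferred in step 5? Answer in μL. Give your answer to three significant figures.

Step 1: 0.85 mL + 1700 μL = 2.55 mL total → factor 2.55/0.85 = 3
Step 2: 350 μL + 3.8 mL = 4150 μL total → factor 4150/350 = 11.857
Step 3: 0.22 mL + 450 μL = 0.67 mL total → factor 0.67/0.22 = 3.0455
Step 4: 0.22 mL brought to 28.9 mL → factor 28.9/0.22 = 131.36
Step 5: v brought to 1850 μL → factor = 1850 μL/v
Step 6: 0.28 mL + 20.3 mL = 20.58 mL total → factor 20.58/0.28 = 73.5
Product of known-step factors = 1.046 × 10^6
Overall factor = 2.00 × 10^6 PFU/mL / (0.176 PFU/mL) = 1.1364 × 10^7
Step-5 factor = 1.1364 × 10^7 / 1.046 × 10^6 = 10.864
v = 1850 μL / 10.864 = 170 μL

170 μL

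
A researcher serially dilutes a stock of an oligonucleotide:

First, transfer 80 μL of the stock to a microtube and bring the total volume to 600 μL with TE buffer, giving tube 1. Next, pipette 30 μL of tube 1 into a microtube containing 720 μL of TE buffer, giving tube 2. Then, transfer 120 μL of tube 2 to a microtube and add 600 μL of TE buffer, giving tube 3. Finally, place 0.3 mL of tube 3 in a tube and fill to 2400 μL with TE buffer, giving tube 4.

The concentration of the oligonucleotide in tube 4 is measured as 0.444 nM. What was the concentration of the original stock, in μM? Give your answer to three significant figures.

4.00 μM

Step 1: 80 μL brought to 600 μL → factor 600/80 = 7.5
Step 2: 30 μL + 720 μL = 750 μL total → factor 750/30 = 25
Step 3: 120 μL + 600 μL = 720 μL total → factor 720/120 = 6
Step 4: 0.3 mL brought to 2400 μL → factor 2.4/0.3 = 8
Overall dilution factor = 7.5 × 25 × 6 × 8 = 9000
Stock = 0.444 nM × 9000 = 3996 nM = 4.00 μM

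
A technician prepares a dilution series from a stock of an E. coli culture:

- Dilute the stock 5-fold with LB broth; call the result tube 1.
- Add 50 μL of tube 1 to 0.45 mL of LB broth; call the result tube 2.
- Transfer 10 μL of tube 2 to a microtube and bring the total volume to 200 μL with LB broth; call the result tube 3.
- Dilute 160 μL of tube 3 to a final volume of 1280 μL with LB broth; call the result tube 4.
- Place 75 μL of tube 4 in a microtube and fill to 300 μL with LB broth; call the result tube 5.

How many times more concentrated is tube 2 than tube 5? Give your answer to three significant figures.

Step 1: 5-fold → factor 5
Step 2: 50 μL + 0.45 mL = 500 μL total → factor 500/50 = 10
Step 3: 10 μL brought to 200 μL → factor 200/10 = 20
Step 4: 160 μL brought to 1280 μL → factor 1280/160 = 8
Step 5: 75 μL brought to 300 μL → factor 300/75 = 4
Dilution factor to tube 2 = 50; to tube 5 = 32000
[tube 2]/[tube 5] = (factor to tube 5)/(factor to tube 2) = 32000/50 = 640

640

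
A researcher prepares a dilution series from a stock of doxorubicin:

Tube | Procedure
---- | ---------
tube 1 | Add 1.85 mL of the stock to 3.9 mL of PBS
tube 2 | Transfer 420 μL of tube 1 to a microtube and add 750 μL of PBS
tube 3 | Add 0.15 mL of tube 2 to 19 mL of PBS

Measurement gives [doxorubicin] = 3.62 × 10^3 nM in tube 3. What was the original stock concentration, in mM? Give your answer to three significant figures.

Step 1: 1.85 mL + 3.9 mL = 5.75 mL total → factor 5.75/1.85 = 3.1081
Step 2: 420 μL + 750 μL = 1170 μL total → factor 1170/420 = 2.7857
Step 3: 0.15 mL + 19 mL = 19.15 mL total → factor 19.15/0.15 = 127.67
Overall dilution factor = 3.1081 × 2.7857 × 127.67 = 1105.4
Stock = 3.62 × 10^3 nM × 1105.4 = 4.001 × 10^6 nM = 4.00 mM

4.00 mM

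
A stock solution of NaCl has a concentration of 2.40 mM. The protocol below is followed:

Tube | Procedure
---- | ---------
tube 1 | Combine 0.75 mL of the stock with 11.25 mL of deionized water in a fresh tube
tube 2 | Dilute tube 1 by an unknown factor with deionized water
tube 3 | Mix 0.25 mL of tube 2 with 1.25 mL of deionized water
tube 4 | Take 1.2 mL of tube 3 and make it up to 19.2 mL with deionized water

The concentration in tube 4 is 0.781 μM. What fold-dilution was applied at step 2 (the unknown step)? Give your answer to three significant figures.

2.00-fold

Step 1: 0.75 mL + 11.25 mL = 12 mL total → factor 12/0.75 = 16
Step 2: unknown factor x
Step 3: 0.25 mL + 1.25 mL = 1.5 mL total → factor 1.5/0.25 = 6
Step 4: 1.2 mL brought to 19.2 mL → factor 19.2/1.2 = 16
Product of known-step factors = 1536
Overall factor = 2.40 mM / (0.781 μM) = 3073
x = 3073 / 1536 = 2.00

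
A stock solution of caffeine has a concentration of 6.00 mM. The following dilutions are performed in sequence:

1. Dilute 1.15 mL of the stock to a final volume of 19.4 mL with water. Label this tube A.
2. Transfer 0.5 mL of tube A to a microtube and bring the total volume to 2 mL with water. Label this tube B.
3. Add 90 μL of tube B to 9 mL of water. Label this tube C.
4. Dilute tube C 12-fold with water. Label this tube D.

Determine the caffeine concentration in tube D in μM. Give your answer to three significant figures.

0.0734 μM

Step 1: 1.15 mL brought to 19.4 mL → factor 19.4/1.15 = 16.87
Step 2: 0.5 mL brought to 2 mL → factor 2/0.5 = 4
Step 3: 90 μL + 9 mL = 9090 μL total → factor 9090/90 = 101
Step 4: 12-fold → factor 12
Overall dilution factor = 16.87 × 4 × 101 × 12 = 81784
Final = 6.00 mM / 81784 = 7.336 × 10^-5 mM = 0.0734 μM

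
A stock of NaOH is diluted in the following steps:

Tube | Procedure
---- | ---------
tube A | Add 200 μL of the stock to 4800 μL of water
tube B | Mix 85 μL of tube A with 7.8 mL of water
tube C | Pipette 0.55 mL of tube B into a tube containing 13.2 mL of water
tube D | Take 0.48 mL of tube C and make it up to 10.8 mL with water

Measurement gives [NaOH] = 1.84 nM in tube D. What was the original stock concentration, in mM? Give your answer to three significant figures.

2.40 mM

Step 1: 200 μL + 4800 μL = 5000 μL total → factor 5000/200 = 25
Step 2: 85 μL + 7.8 mL = 7885 μL total → factor 7885/85 = 92.765
Step 3: 0.55 mL + 13.2 mL = 13.75 mL total → factor 13.75/0.55 = 25
Step 4: 0.48 mL brought to 10.8 mL → factor 10.8/0.48 = 22.5
Overall dilution factor = 25 × 92.765 × 25 × 22.5 = 1.3045 × 10^6
Stock = 1.84 nM × 1.3045 × 10^6 = 2.400 × 10^6 nM = 2.40 mM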